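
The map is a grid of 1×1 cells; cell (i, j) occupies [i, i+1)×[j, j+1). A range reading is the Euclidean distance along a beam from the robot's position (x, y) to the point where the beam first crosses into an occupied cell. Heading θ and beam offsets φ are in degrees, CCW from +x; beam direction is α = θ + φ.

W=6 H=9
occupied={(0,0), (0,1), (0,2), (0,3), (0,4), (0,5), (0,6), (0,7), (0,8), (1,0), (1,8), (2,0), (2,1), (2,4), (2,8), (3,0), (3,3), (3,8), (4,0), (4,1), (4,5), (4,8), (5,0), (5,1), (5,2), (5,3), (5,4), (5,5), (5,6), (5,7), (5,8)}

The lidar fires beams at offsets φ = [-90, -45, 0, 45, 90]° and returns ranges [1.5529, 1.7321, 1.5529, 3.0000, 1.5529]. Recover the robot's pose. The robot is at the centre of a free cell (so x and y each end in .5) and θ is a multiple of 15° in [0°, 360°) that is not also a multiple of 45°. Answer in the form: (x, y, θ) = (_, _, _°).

(x, y, θ) = (2.5, 6.5, 195°)

The pose lattice has 23·16 = 368 candidates. Test each by forward raycasting.
  (2.5, 6.5, 285°): beam 2 = 3.0000 ≠ 1.7321 ✗
  (1.5, 5.5, 120°): beam 1 = 4.0415 ≠ 1.5529 ✗
  (2.5, 7.5, 285°): beam 2 = 3.0000 ≠ 1.7321 ✗
  …
  (2.5, 6.5, 195°): r_1=1.5529, r_2=1.7321, r_3=1.5529, r_4=3.0000, r_5=1.5529 — all match ✓
Unique over the lattice → pose = (2.5, 6.5, 195°).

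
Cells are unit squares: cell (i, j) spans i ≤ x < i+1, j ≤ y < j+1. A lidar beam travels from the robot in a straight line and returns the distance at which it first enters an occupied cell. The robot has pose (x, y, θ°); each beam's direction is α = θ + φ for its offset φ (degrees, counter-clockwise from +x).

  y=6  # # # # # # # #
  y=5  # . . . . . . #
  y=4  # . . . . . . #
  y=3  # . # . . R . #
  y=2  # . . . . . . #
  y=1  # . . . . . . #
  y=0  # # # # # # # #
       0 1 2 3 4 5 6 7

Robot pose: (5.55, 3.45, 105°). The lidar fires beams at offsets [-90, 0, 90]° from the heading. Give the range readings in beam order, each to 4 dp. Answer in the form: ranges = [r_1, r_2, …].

beam 1: φ=-90°, α=15°
  dir = (cos 15°, sin 15°) = (0.9659, 0.2588); from cell (5,3)
  next x-line at t=0.4659, next y-line at t=2.1250; Δt_x=1.0353, Δt_y=3.8637
    x: enter (6,3) at t=0.4659
    x: enter (7,3) at t=1.5012 ← occupied
  → r_1 = 1.5012
beam 2: φ=0°, α=105°
  dir = (cos 105°, sin 105°) = (-0.2588, 0.9659); from cell (5,3)
  next x-line at t=2.1250, next y-line at t=0.5694; Δt_x=3.8637, Δt_y=1.0353
    y: enter (5,4) at t=0.5694
    y: enter (5,5) at t=1.6047
    x: enter (4,5) at t=2.1250
    y: enter (4,6) at t=2.6400 ← occupied
  → r_2 = 2.6400
beam 3: φ=90°, α=195°
  dir = (cos 195°, sin 195°) = (-0.9659, -0.2588); from cell (5,3)
  next x-line at t=0.5694, next y-line at t=1.7387; Δt_x=1.0353, Δt_y=3.8637
    x: enter (4,3) at t=0.5694
    x: enter (3,3) at t=1.6047
    y: enter (3,2) at t=1.7387
    x: enter (2,2) at t=2.6400
    x: enter (1,2) at t=3.6752
    x: enter (0,2) at t=4.7105 ← occupied
  → r_3 = 4.7105

ranges = [1.5012, 2.6400, 4.7105]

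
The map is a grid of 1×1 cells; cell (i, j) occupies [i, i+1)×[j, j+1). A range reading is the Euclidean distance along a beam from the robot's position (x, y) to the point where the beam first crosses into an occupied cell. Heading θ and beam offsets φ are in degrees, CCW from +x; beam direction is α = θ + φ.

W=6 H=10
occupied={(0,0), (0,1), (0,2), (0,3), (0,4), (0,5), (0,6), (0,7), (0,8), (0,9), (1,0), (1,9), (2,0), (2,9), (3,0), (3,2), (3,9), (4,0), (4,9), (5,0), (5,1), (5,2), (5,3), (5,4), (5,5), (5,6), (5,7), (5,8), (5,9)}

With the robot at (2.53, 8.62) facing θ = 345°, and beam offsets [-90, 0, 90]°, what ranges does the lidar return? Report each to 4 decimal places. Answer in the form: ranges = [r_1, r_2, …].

ranges = [5.9115, 2.5571, 0.3934]

beam 1: φ=-90°, α=255°
  dir = (cos 255°, sin 255°) = (-0.2588, -0.9659); from cell (2,8)
  next x-line at t=2.0478, next y-line at t=0.6419; Δt_x=3.8637, Δt_y=1.0353
    y: enter (2,7) at t=0.6419
    y: enter (2,6) at t=1.6771
    x: enter (1,6) at t=2.0478
    y: enter (1,5) at t=2.7124
    y: enter (1,4) at t=3.7477
    y: enter (1,3) at t=4.7830
    y: enter (1,2) at t=5.8183
    x: enter (0,2) at t=5.9115 ← occupied
  → r_1 = 5.9115
beam 2: φ=0°, α=345°
  dir = (cos 345°, sin 345°) = (0.9659, -0.2588); from cell (2,8)
  next x-line at t=0.4866, next y-line at t=2.3955; Δt_x=1.0353, Δt_y=3.8637
    x: enter (3,8) at t=0.4866
    x: enter (4,8) at t=1.5219
    y: enter (4,7) at t=2.3955
    x: enter (5,7) at t=2.5571 ← occupied
  → r_2 = 2.5571
beam 3: φ=90°, α=75°
  dir = (cos 75°, sin 75°) = (0.2588, 0.9659); from cell (2,8)
  next x-line at t=1.8159, next y-line at t=0.3934; Δt_x=3.8637, Δt_y=1.0353
    y: enter (2,9) at t=0.3934 ← occupied
  → r_3 = 0.3934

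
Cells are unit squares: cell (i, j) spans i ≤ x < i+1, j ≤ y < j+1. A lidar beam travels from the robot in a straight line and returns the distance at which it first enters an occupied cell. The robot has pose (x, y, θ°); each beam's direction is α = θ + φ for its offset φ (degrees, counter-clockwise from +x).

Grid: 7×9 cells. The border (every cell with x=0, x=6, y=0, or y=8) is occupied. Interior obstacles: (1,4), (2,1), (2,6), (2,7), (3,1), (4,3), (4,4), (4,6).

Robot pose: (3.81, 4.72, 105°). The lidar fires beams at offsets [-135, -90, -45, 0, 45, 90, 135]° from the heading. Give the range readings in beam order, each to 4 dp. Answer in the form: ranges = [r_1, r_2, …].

ranges = [0.2194, 0.1967, 1.4780, 3.1296, 3.2447, 1.8738, 3.1408]

beam 1: φ=-135°, α=330°
  direction (0.8660, -0.5000); cell (3,4); t to first gridline: x 0.2194, y 1.4400 (then +1.1547 / +2.0000)
    (4,4) via x @ 0.2194  # hit
  → r_1 = 0.2194
beam 2: φ=-90°, α=15°
  direction (0.9659, 0.2588); cell (3,4); t to first gridline: x 0.1967, y 1.0818 (then +1.0353 / +3.8637)
    (4,4) via x @ 0.1967  # hit
  → r_2 = 0.1967
beam 3: φ=-45°, α=60°
  direction (0.5000, 0.8660); cell (3,4); t to first gridline: x 0.3800, y 0.3233 (then +2.0000 / +1.1547)
    (3,5) via y @ 0.3233
    (4,5) via x @ 0.3800
    (4,6) via y @ 1.4780  # hit
  → r_3 = 1.4780
beam 4: φ=0°, α=105°
  direction (-0.2588, 0.9659); cell (3,4); t to first gridline: x 3.1296, y 0.2899 (then +3.8637 / +1.0353)
    (3,5) via y @ 0.2899
    (3,6) via y @ 1.3252
    (3,7) via y @ 2.3604
    (2,7) via x @ 3.1296  # hit
  → r_4 = 3.1296
beam 5: φ=45°, α=150°
  direction (-0.8660, 0.5000); cell (3,4); t to first gridline: x 0.9353, y 0.5600 (then +1.1547 / +2.0000)
    (3,5) via y @ 0.5600
    (2,5) via x @ 0.9353
    (1,5) via x @ 2.0900
    (1,6) via y @ 2.5600
    (0,6) via x @ 3.2447  # hit
  → r_5 = 3.2447
beam 6: φ=90°, α=195°
  direction (-0.9659, -0.2588); cell (3,4); t to first gridline: x 0.8386, y 2.7819 (then +1.0353 / +3.8637)
    (2,4) via x @ 0.8386
    (1,4) via x @ 1.8738  # hit
  → r_6 = 1.8738
beam 7: φ=135°, α=240°
  direction (-0.5000, -0.8660); cell (3,4); t to first gridline: x 1.6200, y 0.8314 (then +2.0000 / +1.1547)
    (3,3) via y @ 0.8314
    (2,3) via x @ 1.6200
    (2,2) via y @ 1.9861
    (2,1) via y @ 3.1408  # hit
  → r_7 = 3.1408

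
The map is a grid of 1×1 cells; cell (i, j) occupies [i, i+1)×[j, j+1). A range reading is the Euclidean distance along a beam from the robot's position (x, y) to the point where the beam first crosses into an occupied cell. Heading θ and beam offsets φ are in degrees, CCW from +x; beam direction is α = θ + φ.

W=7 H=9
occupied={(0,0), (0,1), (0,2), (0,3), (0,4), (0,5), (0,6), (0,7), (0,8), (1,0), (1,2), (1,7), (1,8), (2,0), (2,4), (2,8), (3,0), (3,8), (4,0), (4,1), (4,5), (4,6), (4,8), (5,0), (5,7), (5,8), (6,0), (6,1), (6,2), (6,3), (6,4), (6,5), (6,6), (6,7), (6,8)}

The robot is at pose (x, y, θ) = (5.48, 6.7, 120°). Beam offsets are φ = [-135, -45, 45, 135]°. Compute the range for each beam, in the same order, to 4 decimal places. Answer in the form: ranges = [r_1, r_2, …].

beam 1: φ=-135°, α=345°
  direction (0.9659, -0.2588); cell (5,6); t to first gridline: x 0.5383, y 2.7046 (then +1.0353 / +3.8637)
    (6,6) via x @ 0.5383  # hit
  → r_1 = 0.5383
beam 2: φ=-45°, α=75°
  direction (0.2588, 0.9659); cell (5,6); t to first gridline: x 2.0091, y 0.3106 (then +3.8637 / +1.0353)
    (5,7) via y @ 0.3106  # hit
  → r_2 = 0.3106
beam 3: φ=45°, α=165°
  direction (-0.9659, 0.2588); cell (5,6); t to first gridline: x 0.4969, y 1.1591 (then +1.0353 / +3.8637)
    (4,6) via x @ 0.4969  # hit
  → r_3 = 0.4969
beam 4: φ=135°, α=255°
  direction (-0.2588, -0.9659); cell (5,6); t to first gridline: x 1.8546, y 0.7247 (then +3.8637 / +1.0353)
    (5,5) via y @ 0.7247
    (5,4) via y @ 1.7600
    (4,4) via x @ 1.8546
    (4,3) via y @ 2.7952
    (4,2) via y @ 3.8305
    (4,1) via y @ 4.8658  # hit
  → r_4 = 4.8658

ranges = [0.5383, 0.3106, 0.4969, 4.8658]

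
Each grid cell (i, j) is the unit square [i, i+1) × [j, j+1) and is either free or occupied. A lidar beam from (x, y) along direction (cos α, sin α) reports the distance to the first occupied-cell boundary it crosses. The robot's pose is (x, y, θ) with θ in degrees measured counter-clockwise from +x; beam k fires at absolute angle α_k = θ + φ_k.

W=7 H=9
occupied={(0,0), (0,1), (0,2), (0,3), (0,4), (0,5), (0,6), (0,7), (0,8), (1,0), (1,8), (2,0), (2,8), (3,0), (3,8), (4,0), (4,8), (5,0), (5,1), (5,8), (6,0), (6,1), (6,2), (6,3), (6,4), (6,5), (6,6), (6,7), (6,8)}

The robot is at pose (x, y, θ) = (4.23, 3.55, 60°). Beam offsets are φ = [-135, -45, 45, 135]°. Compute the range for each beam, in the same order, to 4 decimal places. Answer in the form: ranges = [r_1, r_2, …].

beam 1: φ=-135°, α=285°
  direction (0.2588, -0.9659); cell (4,3); t to first gridline: x 2.9751, y 0.5694 (then +3.8637 / +1.0353)
    (4,2) via y @ 0.5694
    (4,1) via y @ 1.6047
    (4,0) via y @ 2.6400  # hit
  → r_1 = 2.6400
beam 2: φ=-45°, α=15°
  direction (0.9659, 0.2588); cell (4,3); t to first gridline: x 0.7972, y 1.7387 (then +1.0353 / +3.8637)
    (5,3) via x @ 0.7972
    (5,4) via y @ 1.7387
    (6,4) via x @ 1.8324  # hit
  → r_2 = 1.8324
beam 3: φ=45°, α=105°
  direction (-0.2588, 0.9659); cell (4,3); t to first gridline: x 0.8887, y 0.4659 (then +3.8637 / +1.0353)
    (4,4) via y @ 0.4659
    (3,4) via x @ 0.8887
    (3,5) via y @ 1.5012
    (3,6) via y @ 2.5364
    (3,7) via y @ 3.5717
    (3,8) via y @ 4.6070  # hit
  → r_3 = 4.6070
beam 4: φ=135°, α=195°
  direction (-0.9659, -0.2588); cell (4,3); t to first gridline: x 0.2381, y 2.1250 (then +1.0353 / +3.8637)
    (3,3) via x @ 0.2381
    (2,3) via x @ 1.2734
    (2,2) via y @ 2.1250
    (1,2) via x @ 2.3087
    (0,2) via x @ 3.3439  # hit
  → r_4 = 3.3439

ranges = [2.6400, 1.8324, 4.6070, 3.3439]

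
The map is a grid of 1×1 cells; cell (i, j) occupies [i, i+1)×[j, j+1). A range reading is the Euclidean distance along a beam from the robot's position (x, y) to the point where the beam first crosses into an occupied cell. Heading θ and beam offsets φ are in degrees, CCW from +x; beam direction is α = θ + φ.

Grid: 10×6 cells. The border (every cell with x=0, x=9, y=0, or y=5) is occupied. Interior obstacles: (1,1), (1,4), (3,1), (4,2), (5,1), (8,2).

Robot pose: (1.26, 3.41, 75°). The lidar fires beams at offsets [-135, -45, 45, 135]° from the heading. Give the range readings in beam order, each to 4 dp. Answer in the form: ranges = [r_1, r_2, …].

ranges = [2.7828, 3.1800, 0.5200, 0.3002]

beam 1: φ=-135°, α=300°
  direction (0.5000, -0.8660); cell (1,3); t to first gridline: x 1.4800, y 0.4734 (then +2.0000 / +1.1547)
    (1,2) via y @ 0.4734
    (2,2) via x @ 1.4800
    (2,1) via y @ 1.6281
    (2,0) via y @ 2.7828  # hit
  → r_1 = 2.7828
beam 2: φ=-45°, α=30°
  direction (0.8660, 0.5000); cell (1,3); t to first gridline: x 0.8545, y 1.1800 (then +1.1547 / +2.0000)
    (2,3) via x @ 0.8545
    (2,4) via y @ 1.1800
    (3,4) via x @ 2.0092
    (4,4) via x @ 3.1639
    (4,5) via y @ 3.1800  # hit
  → r_2 = 3.1800
beam 3: φ=45°, α=120°
  direction (-0.5000, 0.8660); cell (1,3); t to first gridline: x 0.5200, y 0.6813 (then +2.0000 / +1.1547)
    (0,3) via x @ 0.5200  # hit
  → r_3 = 0.5200
beam 4: φ=135°, α=210°
  direction (-0.8660, -0.5000); cell (1,3); t to first gridline: x 0.3002, y 0.8200 (then +1.1547 / +2.0000)
    (0,3) via x @ 0.3002  # hit
  → r_4 = 0.3002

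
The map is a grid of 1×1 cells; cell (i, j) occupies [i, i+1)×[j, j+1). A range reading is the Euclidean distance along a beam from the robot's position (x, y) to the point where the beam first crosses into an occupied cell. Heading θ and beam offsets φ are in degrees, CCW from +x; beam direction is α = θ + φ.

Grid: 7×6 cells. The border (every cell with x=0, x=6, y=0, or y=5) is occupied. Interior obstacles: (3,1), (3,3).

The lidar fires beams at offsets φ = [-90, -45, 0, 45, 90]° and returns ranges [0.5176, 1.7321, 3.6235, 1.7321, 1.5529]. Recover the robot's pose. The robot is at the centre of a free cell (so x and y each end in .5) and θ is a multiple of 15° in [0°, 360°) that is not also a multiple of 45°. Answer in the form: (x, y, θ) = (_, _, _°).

(x, y, θ) = (2.5, 1.5, 105°)

Enumerate (i+0.5, j+0.5, θ) over the 18 free cells and 16 admissible headings. For each, cast all 5 beams and compare to the given ranges.
  (5.5, 4.5, 120°): beam 1 = 0.5774 ≠ 0.5176 ✗
  (4.5, 3.5, 300°): beam 1 = 0.5774 ≠ 0.5176 ✗
  (2.5, 3.5, 255°): beam 1 = 1.5529 ≠ 0.5176 ✗
  (3.5, 2.5, 60°): beam 1 = 2.8868 ≠ 0.5176 ✗
  …
  (2.5, 1.5, 105°): r_1=0.5176, r_2=1.7321, r_3=3.6235, r_4=1.7321, r_5=1.5529 — all match ✓
Only this pose fits every beam.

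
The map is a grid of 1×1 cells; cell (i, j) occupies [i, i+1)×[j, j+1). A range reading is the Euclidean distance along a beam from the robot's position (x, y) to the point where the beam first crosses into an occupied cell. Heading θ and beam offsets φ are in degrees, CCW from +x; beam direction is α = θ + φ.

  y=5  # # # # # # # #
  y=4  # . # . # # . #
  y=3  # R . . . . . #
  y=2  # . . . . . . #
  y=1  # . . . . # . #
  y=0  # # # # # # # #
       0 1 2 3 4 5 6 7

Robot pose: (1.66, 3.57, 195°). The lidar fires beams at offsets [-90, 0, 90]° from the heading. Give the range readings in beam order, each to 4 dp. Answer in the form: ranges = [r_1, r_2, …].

beam 1: φ=-90°, α=105°
  direction (-0.2588, 0.9659); cell (1,3); t to first gridline: x 2.5500, y 0.4452 (then +3.8637 / +1.0353)
    (1,4) via y @ 0.4452
    (1,5) via y @ 1.4804  # hit
  → r_1 = 1.4804
beam 2: φ=0°, α=195°
  direction (-0.9659, -0.2588); cell (1,3); t to first gridline: x 0.6833, y 2.2023 (then +1.0353 / +3.8637)
    (0,3) via x @ 0.6833  # hit
  → r_2 = 0.6833
beam 3: φ=90°, α=285°
  direction (0.2588, -0.9659); cell (1,3); t to first gridline: x 1.3137, y 0.5901 (then +3.8637 / +1.0353)
    (1,2) via y @ 0.5901
    (2,2) via x @ 1.3137
    (2,1) via y @ 1.6254
    (2,0) via y @ 2.6607  # hit
  → r_3 = 2.6607

ranges = [1.4804, 0.6833, 2.6607]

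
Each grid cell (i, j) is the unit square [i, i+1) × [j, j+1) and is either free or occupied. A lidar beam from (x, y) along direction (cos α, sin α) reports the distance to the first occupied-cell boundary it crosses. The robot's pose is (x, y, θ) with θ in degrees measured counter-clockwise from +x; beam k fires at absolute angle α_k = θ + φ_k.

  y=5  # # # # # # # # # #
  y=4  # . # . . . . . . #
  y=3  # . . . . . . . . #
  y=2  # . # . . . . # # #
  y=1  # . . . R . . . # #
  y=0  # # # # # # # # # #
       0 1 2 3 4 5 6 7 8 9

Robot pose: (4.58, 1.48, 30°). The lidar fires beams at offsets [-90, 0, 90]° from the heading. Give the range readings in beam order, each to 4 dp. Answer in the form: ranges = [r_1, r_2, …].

beam 1: φ=-90°, α=300°
  cosα=0.5000 sinα=-0.8660 | (4,1) | tMaxX 0.8400 tMaxY 0.5543 | tΔX 2.0000 tΔY 1.1547
    t=0.5543 [y] (4,0) — stop
  → r_1 = 0.5543
beam 2: φ=0°, α=30°
  cosα=0.8660 sinα=0.5000 | (4,1) | tMaxX 0.4850 tMaxY 1.0400 | tΔX 1.1547 tΔY 2.0000
    t=0.4850 [x] (5,1)
    t=1.0400 [y] (5,2)
    t=1.6397 [x] (6,2)
    t=2.7944 [x] (7,2) — stop
  → r_2 = 2.7944
beam 3: φ=90°, α=120°
  cosα=-0.5000 sinα=0.8660 | (4,1) | tMaxX 1.1600 tMaxY 0.6004 | tΔX 2.0000 tΔY 1.1547
    t=0.6004 [y] (4,2)
    t=1.1600 [x] (3,2)
    t=1.7551 [y] (3,3)
    t=2.9098 [y] (3,4)
    t=3.1600 [x] (2,4) — stop
  → r_3 = 3.1600

ranges = [0.5543, 2.7944, 3.1600]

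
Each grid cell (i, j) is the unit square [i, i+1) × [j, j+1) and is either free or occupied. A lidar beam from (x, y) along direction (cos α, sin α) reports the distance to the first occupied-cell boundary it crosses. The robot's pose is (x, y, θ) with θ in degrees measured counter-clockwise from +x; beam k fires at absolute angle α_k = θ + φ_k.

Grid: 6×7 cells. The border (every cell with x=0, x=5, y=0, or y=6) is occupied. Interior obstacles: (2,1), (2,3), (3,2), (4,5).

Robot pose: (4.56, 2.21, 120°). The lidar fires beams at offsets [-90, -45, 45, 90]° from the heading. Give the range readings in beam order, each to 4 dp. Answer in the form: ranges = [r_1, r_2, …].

beam 1: φ=-90°, α=30°
  d=(0.8660,0.5000)  start (4,2)  tX=0.5081 tY=1.5800  stride 1/|dx|=1.1547 1/|dy|=2.0000
    cross x-line → (5,2), t=0.5081 (wall)
  → r_1 = 0.5081
beam 2: φ=-45°, α=75°
  d=(0.2588,0.9659)  start (4,2)  tX=1.7000 tY=0.8179  stride 1/|dx|=3.8637 1/|dy|=1.0353
    cross y-line → (4,3), t=0.8179
    cross x-line → (5,3), t=1.7000 (wall)
  → r_2 = 1.7000
beam 3: φ=45°, α=165°
  d=(-0.9659,0.2588)  start (4,2)  tX=0.5798 tY=3.0523  stride 1/|dx|=1.0353 1/|dy|=3.8637
    cross x-line → (3,2), t=0.5798 (wall)
  → r_3 = 0.5798
beam 4: φ=90°, α=210°
  d=(-0.8660,-0.5000)  start (4,2)  tX=0.6466 tY=0.4200  stride 1/|dx|=1.1547 1/|dy|=2.0000
    cross y-line → (4,1), t=0.4200
    cross x-line → (3,1), t=0.6466
    cross x-line → (2,1), t=1.8013 (wall)
  → r_4 = 1.8013

ranges = [0.5081, 1.7000, 0.5798, 1.8013]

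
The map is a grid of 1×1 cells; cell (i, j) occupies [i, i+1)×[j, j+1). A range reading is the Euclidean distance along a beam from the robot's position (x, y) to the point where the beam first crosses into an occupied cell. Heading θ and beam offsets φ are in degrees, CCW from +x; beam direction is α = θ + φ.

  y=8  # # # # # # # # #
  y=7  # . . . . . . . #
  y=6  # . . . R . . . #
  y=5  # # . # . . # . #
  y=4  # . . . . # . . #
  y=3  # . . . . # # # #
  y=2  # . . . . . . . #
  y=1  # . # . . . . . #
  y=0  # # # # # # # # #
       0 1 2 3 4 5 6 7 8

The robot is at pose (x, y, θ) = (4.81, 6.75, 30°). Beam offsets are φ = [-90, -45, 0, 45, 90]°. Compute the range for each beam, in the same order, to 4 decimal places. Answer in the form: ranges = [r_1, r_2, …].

beam 1: φ=-90°, α=300°
  dir = (cos 300°, sin 300°) = (0.5000, -0.8660); from cell (4,6)
  next x-line at t=0.3800, next y-line at t=0.8660; Δt_x=2.0000, Δt_y=1.1547
    x: enter (5,6) at t=0.3800
    y: enter (5,5) at t=0.8660
    y: enter (5,4) at t=2.0207 ← occupied
  → r_1 = 2.0207
beam 2: φ=-45°, α=345°
  dir = (cos 345°, sin 345°) = (0.9659, -0.2588); from cell (4,6)
  next x-line at t=0.1967, next y-line at t=2.8978; Δt_x=1.0353, Δt_y=3.8637
    x: enter (5,6) at t=0.1967
    x: enter (6,6) at t=1.2320
    x: enter (7,6) at t=2.2673
    y: enter (7,5) at t=2.8978
    x: enter (8,5) at t=3.3025 ← occupied
  → r_2 = 3.3025
beam 3: φ=0°, α=30°
  dir = (cos 30°, sin 30°) = (0.8660, 0.5000); from cell (4,6)
  next x-line at t=0.2194, next y-line at t=0.5000; Δt_x=1.1547, Δt_y=2.0000
    x: enter (5,6) at t=0.2194
    y: enter (5,7) at t=0.5000
    x: enter (6,7) at t=1.3741
    y: enter (6,8) at t=2.5000 ← occupied
  → r_3 = 2.5000
beam 4: φ=45°, α=75°
  dir = (cos 75°, sin 75°) = (0.2588, 0.9659); from cell (4,6)
  next x-line at t=0.7341, next y-line at t=0.2588; Δt_x=3.8637, Δt_y=1.0353
    y: enter (4,7) at t=0.2588
    x: enter (5,7) at t=0.7341
    y: enter (5,8) at t=1.2941 ← occupied
  → r_4 = 1.2941
beam 5: φ=90°, α=120°
  dir = (cos 120°, sin 120°) = (-0.5000, 0.8660); from cell (4,6)
  next x-line at t=1.6200, next y-line at t=0.2887; Δt_x=2.0000, Δt_y=1.1547
    y: enter (4,7) at t=0.2887
    y: enter (4,8) at t=1.4434 ← occupied
  → r_5 = 1.4434

ranges = [2.0207, 3.3025, 2.5000, 1.2941, 1.4434]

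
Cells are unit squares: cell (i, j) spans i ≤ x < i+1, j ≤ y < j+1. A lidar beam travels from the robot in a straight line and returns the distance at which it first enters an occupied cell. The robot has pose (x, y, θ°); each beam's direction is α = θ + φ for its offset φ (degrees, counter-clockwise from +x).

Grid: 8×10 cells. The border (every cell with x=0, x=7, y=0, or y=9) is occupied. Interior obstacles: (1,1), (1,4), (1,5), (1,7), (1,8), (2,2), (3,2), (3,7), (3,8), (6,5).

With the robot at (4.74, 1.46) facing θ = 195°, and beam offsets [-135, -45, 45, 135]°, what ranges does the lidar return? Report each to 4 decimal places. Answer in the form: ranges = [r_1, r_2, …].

beam 1: φ=-135°, α=60°
  cosα=0.5000 sinα=0.8660 | (4,1) | tMaxX 0.5200 tMaxY 0.6235 | tΔX 2.0000 tΔY 1.1547
    t=0.5200 [x] (5,1)
    t=0.6235 [y] (5,2)
    t=1.7782 [y] (5,3)
    t=2.5200 [x] (6,3)
    t=2.9329 [y] (6,4)
    t=4.0876 [y] (6,5) — stop
  → r_1 = 4.0876
beam 2: φ=-45°, α=150°
  cosα=-0.8660 sinα=0.5000 | (4,1) | tMaxX 0.8545 tMaxY 1.0800 | tΔX 1.1547 tΔY 2.0000
    t=0.8545 [x] (3,1)
    t=1.0800 [y] (3,2) — stop
  → r_2 = 1.0800
beam 3: φ=45°, α=240°
  cosα=-0.5000 sinα=-0.8660 | (4,1) | tMaxX 1.4800 tMaxY 0.5312 | tΔX 2.0000 tΔY 1.1547
    t=0.5312 [y] (4,0) — stop
  → r_3 = 0.5312
beam 4: φ=135°, α=330°
  cosα=0.8660 sinα=-0.5000 | (4,1) | tMaxX 0.3002 tMaxY 0.9200 | tΔX 1.1547 tΔY 2.0000
    t=0.3002 [x] (5,1)
    t=0.9200 [y] (5,0) — stop
  → r_4 = 0.9200

ranges = [4.0876, 1.0800, 0.5312, 0.9200]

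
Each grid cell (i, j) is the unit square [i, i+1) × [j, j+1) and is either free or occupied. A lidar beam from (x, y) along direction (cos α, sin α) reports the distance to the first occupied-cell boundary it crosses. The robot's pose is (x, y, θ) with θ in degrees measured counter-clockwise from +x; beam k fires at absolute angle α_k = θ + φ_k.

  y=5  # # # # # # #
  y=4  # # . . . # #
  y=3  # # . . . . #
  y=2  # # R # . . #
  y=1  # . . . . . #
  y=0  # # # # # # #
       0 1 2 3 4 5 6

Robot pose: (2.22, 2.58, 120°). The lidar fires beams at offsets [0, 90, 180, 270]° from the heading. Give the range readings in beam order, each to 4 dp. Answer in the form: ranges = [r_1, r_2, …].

beam 1: φ=0°, α=120°
  dir = (cos 120°, sin 120°) = (-0.5000, 0.8660); from cell (2,2)
  next x-line at t=0.4400, next y-line at t=0.4850; Δt_x=2.0000, Δt_y=1.1547
    x: enter (1,2) at t=0.4400 ← occupied
  → r_1 = 0.4400
beam 2: φ=90°, α=210°
  dir = (cos 210°, sin 210°) = (-0.8660, -0.5000); from cell (2,2)
  next x-line at t=0.2540, next y-line at t=1.1600; Δt_x=1.1547, Δt_y=2.0000
    x: enter (1,2) at t=0.2540 ← occupied
  → r_2 = 0.2540
beam 3: φ=180°, α=300°
  dir = (cos 300°, sin 300°) = (0.5000, -0.8660); from cell (2,2)
  next x-line at t=1.5600, next y-line at t=0.6697; Δt_x=2.0000, Δt_y=1.1547
    y: enter (2,1) at t=0.6697
    x: enter (3,1) at t=1.5600
    y: enter (3,0) at t=1.8244 ← occupied
  → r_3 = 1.8244
beam 4: φ=270°, α=30°
  dir = (cos 30°, sin 30°) = (0.8660, 0.5000); from cell (2,2)
  next x-line at t=0.9007, next y-line at t=0.8400; Δt_x=1.1547, Δt_y=2.0000
    y: enter (2,3) at t=0.8400
    x: enter (3,3) at t=0.9007
    x: enter (4,3) at t=2.0554
    y: enter (4,4) at t=2.8400
    x: enter (5,4) at t=3.2101 ← occupied
  → r_4 = 3.2101

ranges = [0.4400, 0.2540, 1.8244, 3.2101]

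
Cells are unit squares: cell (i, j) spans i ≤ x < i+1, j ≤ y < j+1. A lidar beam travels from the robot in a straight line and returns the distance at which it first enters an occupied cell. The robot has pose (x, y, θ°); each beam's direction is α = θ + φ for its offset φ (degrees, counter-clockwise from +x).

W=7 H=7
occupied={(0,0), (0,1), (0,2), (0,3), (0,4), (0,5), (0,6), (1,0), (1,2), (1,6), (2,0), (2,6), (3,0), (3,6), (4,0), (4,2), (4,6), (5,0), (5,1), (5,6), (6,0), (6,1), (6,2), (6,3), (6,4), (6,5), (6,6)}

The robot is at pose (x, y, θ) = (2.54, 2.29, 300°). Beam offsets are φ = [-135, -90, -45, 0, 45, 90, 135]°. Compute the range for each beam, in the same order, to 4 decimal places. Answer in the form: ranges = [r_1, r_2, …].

beam 1: φ=-135°, α=165°
  cosα=-0.9659 sinα=0.2588 | (2,2) | tMaxX 0.5590 tMaxY 2.7432 | tΔX 1.0353 tΔY 3.8637
    t=0.5590 [x] (1,2) — stop
  → r_1 = 0.5590
beam 2: φ=-90°, α=210°
  cosα=-0.8660 sinα=-0.5000 | (2,2) | tMaxX 0.6235 tMaxY 0.5800 | tΔX 1.1547 tΔY 2.0000
    t=0.5800 [y] (2,1)
    t=0.6235 [x] (1,1)
    t=1.7782 [x] (0,1) — stop
  → r_2 = 1.7782
beam 3: φ=-45°, α=255°
  cosα=-0.2588 sinα=-0.9659 | (2,2) | tMaxX 2.0864 tMaxY 0.3002 | tΔX 3.8637 tΔY 1.0353
    t=0.3002 [y] (2,1)
    t=1.3355 [y] (2,0) — stop
  → r_3 = 1.3355
beam 4: φ=0°, α=300°
  cosα=0.5000 sinα=-0.8660 | (2,2) | tMaxX 0.9200 tMaxY 0.3349 | tΔX 2.0000 tΔY 1.1547
    t=0.3349 [y] (2,1)
    t=0.9200 [x] (3,1)
    t=1.4896 [y] (3,0) — stop
  → r_4 = 1.4896
beam 5: φ=45°, α=345°
  cosα=0.9659 sinα=-0.2588 | (2,2) | tMaxX 0.4762 tMaxY 1.1205 | tΔX 1.0353 tΔY 3.8637
    t=0.4762 [x] (3,2)
    t=1.1205 [y] (3,1)
    t=1.5115 [x] (4,1)
    t=2.5468 [x] (5,1) — stop
  → r_5 = 2.5468
beam 6: φ=90°, α=30°
  cosα=0.8660 sinα=0.5000 | (2,2) | tMaxX 0.5312 tMaxY 1.4200 | tΔX 1.1547 tΔY 2.0000
    t=0.5312 [x] (3,2)
    t=1.4200 [y] (3,3)
    t=1.6859 [x] (4,3)
    t=2.8406 [x] (5,3)
    t=3.4200 [y] (5,4)
    t=3.9953 [x] (6,4) — stop
  → r_6 = 3.9953
beam 7: φ=135°, α=75°
  cosα=0.2588 sinα=0.9659 | (2,2) | tMaxX 1.7773 tMaxY 0.7350 | tΔX 3.8637 tΔY 1.0353
    t=0.7350 [y] (2,3)
    t=1.7703 [y] (2,4)
    t=1.7773 [x] (3,4)
    t=2.8056 [y] (3,5)
    t=3.8409 [y] (3,6) — stop
  → r_7 = 3.8409

ranges = [0.5590, 1.7782, 1.3355, 1.4896, 2.5468, 3.9953, 3.8409]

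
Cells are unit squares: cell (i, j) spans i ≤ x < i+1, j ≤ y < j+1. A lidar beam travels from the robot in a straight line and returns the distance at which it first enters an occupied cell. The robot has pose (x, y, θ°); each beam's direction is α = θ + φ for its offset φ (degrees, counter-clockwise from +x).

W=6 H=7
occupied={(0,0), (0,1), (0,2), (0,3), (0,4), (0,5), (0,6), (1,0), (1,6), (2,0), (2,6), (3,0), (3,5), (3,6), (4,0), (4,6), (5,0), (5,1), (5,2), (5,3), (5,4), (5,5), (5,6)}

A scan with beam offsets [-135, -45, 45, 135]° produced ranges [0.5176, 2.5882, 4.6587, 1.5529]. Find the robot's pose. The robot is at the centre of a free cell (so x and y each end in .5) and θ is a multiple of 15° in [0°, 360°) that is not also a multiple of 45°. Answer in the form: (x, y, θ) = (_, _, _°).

Enumerate (i+0.5, j+0.5, θ) over the 19 free cells and 16 admissible headings. For each, cast all 4 beams and compare to the given ranges.
  (3.5, 3.5, 330°): beam 1 = 2.5882 ≠ 0.5176 ✗
  (1.5, 1.5, 75°): beam 1 = 0.5774 ≠ 0.5176 ✗
  (3.5, 4.5, 165°): beam 1 = 1.7321 ≠ 0.5176 ✗
  …
  (2.5, 1.5, 60°): r_1=0.5176, r_2=2.5882, r_3=4.6587, r_4=1.5529 — all match ✓
No second candidate reproduces the full scan.

(x, y, θ) = (2.5, 1.5, 60°)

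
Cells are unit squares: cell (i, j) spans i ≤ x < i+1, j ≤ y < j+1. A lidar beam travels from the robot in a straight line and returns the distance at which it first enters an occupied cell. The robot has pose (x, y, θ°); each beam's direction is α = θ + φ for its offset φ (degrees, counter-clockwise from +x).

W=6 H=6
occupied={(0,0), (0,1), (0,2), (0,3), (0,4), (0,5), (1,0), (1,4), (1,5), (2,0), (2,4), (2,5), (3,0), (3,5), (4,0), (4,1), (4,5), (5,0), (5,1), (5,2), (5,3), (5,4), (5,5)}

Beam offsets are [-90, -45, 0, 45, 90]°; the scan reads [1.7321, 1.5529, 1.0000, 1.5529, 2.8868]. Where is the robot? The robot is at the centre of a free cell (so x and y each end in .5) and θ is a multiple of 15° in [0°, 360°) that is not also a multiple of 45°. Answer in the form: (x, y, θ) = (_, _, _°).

(x, y, θ) = (3.5, 2.5, 330°)

Enumerate (i+0.5, j+0.5, θ) over the 13 free cells and 16 admissible headings. For each, cast all 5 beams and compare to the given ranges.
  (3.5, 1.5, 240°): beam 1 = 2.8868 ≠ 1.7321 ✗
  (1.5, 3.5, 30°): beam 1 = 2.8868 ≠ 1.7321 ✗
  (3.5, 1.5, 165°): beam 1 = 3.6235 ≠ 1.7321 ✗
  …
  (3.5, 2.5, 330°): r_1=1.7321, r_2=1.5529, r_3=1.0000, r_4=1.5529, r_5=2.8868 — all match ✓
Unique over the lattice → pose = (3.5, 2.5, 330°).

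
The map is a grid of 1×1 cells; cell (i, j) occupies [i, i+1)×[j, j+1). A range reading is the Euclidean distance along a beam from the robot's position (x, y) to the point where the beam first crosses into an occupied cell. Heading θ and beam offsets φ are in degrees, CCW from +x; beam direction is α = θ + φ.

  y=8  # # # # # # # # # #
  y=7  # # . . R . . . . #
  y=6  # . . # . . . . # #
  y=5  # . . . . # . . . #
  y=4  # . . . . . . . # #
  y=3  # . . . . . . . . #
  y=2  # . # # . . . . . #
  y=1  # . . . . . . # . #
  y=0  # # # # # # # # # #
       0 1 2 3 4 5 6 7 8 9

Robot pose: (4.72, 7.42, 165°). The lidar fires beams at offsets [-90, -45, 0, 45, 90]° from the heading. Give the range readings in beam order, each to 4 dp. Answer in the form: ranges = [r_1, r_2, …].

beam 1: φ=-90°, α=75°
  dir = (cos 75°, sin 75°) = (0.2588, 0.9659); from cell (4,7)
  next x-line at t=1.0818, next y-line at t=0.6005; Δt_x=3.8637, Δt_y=1.0353
    y: enter (4,8) at t=0.6005 ← occupied
  → r_1 = 0.6005
beam 2: φ=-45°, α=120°
  dir = (cos 120°, sin 120°) = (-0.5000, 0.8660); from cell (4,7)
  next x-line at t=1.4400, next y-line at t=0.6697; Δt_x=2.0000, Δt_y=1.1547
    y: enter (4,8) at t=0.6697 ← occupied
  → r_2 = 0.6697
beam 3: φ=0°, α=165°
  dir = (cos 165°, sin 165°) = (-0.9659, 0.2588); from cell (4,7)
  next x-line at t=0.7454, next y-line at t=2.2409; Δt_x=1.0353, Δt_y=3.8637
    x: enter (3,7) at t=0.7454
    x: enter (2,7) at t=1.7807
    y: enter (2,8) at t=2.2409 ← occupied
  → r_3 = 2.2409
beam 4: φ=45°, α=210°
  dir = (cos 210°, sin 210°) = (-0.8660, -0.5000); from cell (4,7)
  next x-line at t=0.8314, next y-line at t=0.8400; Δt_x=1.1547, Δt_y=2.0000
    x: enter (3,7) at t=0.8314
    y: enter (3,6) at t=0.8400 ← occupied
  → r_4 = 0.8400
beam 5: φ=90°, α=255°
  dir = (cos 255°, sin 255°) = (-0.2588, -0.9659); from cell (4,7)
  next x-line at t=2.7819, next y-line at t=0.4348; Δt_x=3.8637, Δt_y=1.0353
    y: enter (4,6) at t=0.4348
    y: enter (4,5) at t=1.4701
    y: enter (4,4) at t=2.5054
    x: enter (3,4) at t=2.7819
    y: enter (3,3) at t=3.5406
    y: enter (3,2) at t=4.5759 ← occupied
  → r_5 = 4.5759

ranges = [0.6005, 0.6697, 2.2409, 0.8400, 4.5759]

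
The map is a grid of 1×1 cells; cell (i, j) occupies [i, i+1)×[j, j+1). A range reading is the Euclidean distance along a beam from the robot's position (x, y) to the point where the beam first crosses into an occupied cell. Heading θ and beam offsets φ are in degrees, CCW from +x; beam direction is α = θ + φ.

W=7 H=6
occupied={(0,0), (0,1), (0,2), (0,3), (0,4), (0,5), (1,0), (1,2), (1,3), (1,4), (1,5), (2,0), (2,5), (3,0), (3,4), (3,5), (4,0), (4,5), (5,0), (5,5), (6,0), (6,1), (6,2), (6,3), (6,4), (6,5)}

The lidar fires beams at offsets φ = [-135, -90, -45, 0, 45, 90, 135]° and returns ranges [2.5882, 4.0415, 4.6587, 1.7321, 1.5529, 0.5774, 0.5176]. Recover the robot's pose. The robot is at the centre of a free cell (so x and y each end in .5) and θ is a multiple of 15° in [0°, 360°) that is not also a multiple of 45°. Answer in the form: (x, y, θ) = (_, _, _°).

The pose lattice has 16·16 = 256 candidates. Test each by forward raycasting.
  (3.5, 1.5, 285°): beam 1 = 1.7321 ≠ 2.5882 ✗
  (2.5, 2.5, 15°): beam 1 = 1.7321 ≠ 2.5882 ✗
  (2.5, 4.5, 150°): beam 1 = 0.5176 ≠ 2.5882 ✗
  (5.5, 3.5, 210°): beam 1 = 1.5529 ≠ 2.5882 ✗
  …
  (5.5, 2.5, 240°): r_1=2.5882, r_2=4.0415, r_3=4.6587, r_4=1.7321, r_5=1.5529, r_6=0.5774, r_7=0.5176 — all match ✓
No second candidate reproduces the full scan.

(x, y, θ) = (5.5, 2.5, 240°)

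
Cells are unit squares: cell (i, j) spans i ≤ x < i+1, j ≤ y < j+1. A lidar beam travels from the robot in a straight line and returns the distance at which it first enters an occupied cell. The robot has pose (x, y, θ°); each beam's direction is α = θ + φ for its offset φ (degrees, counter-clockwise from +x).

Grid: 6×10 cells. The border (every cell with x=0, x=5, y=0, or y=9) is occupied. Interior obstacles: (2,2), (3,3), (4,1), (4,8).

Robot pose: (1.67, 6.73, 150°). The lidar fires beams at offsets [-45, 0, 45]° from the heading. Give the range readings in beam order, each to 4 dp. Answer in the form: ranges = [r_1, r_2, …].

beam 1: φ=-45°, α=105°
  dir = (cos 105°, sin 105°) = (-0.2588, 0.9659); from cell (1,6)
  next x-line at t=2.5887, next y-line at t=0.2795; Δt_x=3.8637, Δt_y=1.0353
    y: enter (1,7) at t=0.2795
    y: enter (1,8) at t=1.3148
    y: enter (1,9) at t=2.3501 ← occupied
  → r_1 = 2.3501
beam 2: φ=0°, α=150°
  dir = (cos 150°, sin 150°) = (-0.8660, 0.5000); from cell (1,6)
  next x-line at t=0.7736, next y-line at t=0.5400; Δt_x=1.1547, Δt_y=2.0000
    y: enter (1,7) at t=0.5400
    x: enter (0,7) at t=0.7736 ← occupied
  → r_2 = 0.7736
beam 3: φ=45°, α=195°
  dir = (cos 195°, sin 195°) = (-0.9659, -0.2588); from cell (1,6)
  next x-line at t=0.6936, next y-line at t=2.8205; Δt_x=1.0353, Δt_y=3.8637
    x: enter (0,6) at t=0.6936 ← occupied
  → r_3 = 0.6936

ranges = [2.3501, 0.7736, 0.6936]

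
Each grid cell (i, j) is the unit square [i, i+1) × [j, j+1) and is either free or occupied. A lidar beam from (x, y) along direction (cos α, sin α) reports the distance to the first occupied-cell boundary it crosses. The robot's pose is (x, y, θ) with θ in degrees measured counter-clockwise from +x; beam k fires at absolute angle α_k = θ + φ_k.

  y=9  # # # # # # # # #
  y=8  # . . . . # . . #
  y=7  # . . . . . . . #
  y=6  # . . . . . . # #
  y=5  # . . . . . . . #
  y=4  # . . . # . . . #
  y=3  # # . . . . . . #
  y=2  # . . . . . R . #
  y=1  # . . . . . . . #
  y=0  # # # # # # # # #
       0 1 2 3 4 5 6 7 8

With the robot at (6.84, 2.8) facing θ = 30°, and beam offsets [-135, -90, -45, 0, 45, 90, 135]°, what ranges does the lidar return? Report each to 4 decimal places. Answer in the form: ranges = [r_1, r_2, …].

ranges = [1.8635, 2.0785, 1.2009, 1.3395, 3.3129, 7.1591, 6.0460]

beam 1: φ=-135°, α=255°
  d=(-0.2588,-0.9659)  start (6,2)  tX=3.2455 tY=0.8282  stride 1/|dx|=3.8637 1/|dy|=1.0353
    cross y-line → (6,1), t=0.8282
    cross y-line → (6,0), t=1.8635 (wall)
  → r_1 = 1.8635
beam 2: φ=-90°, α=300°
  d=(0.5000,-0.8660)  start (6,2)  tX=0.3200 tY=0.9238  stride 1/|dx|=2.0000 1/|dy|=1.1547
    cross x-line → (7,2), t=0.3200
    cross y-line → (7,1), t=0.9238
    cross y-line → (7,0), t=2.0785 (wall)
  → r_2 = 2.0785
beam 3: φ=-45°, α=345°
  d=(0.9659,-0.2588)  start (6,2)  tX=0.1656 tY=3.0910  stride 1/|dx|=1.0353 1/|dy|=3.8637
    cross x-line → (7,2), t=0.1656
    cross x-line → (8,2), t=1.2009 (wall)
  → r_3 = 1.2009
beam 4: φ=0°, α=30°
  d=(0.8660,0.5000)  start (6,2)  tX=0.1848 tY=0.4000  stride 1/|dx|=1.1547 1/|dy|=2.0000
    cross x-line → (7,2), t=0.1848
    cross y-line → (7,3), t=0.4000
    cross x-line → (8,3), t=1.3395 (wall)
  → r_4 = 1.3395
beam 5: φ=45°, α=75°
  d=(0.2588,0.9659)  start (6,2)  tX=0.6182 tY=0.2071  stride 1/|dx|=3.8637 1/|dy|=1.0353
    cross y-line → (6,3), t=0.2071
    cross x-line → (7,3), t=0.6182
    cross y-line → (7,4), t=1.2423
    cross y-line → (7,5), t=2.2776
    cross y-line → (7,6), t=3.3129 (wall)
  → r_5 = 3.3129
beam 6: φ=90°, α=120°
  d=(-0.5000,0.8660)  start (6,2)  tX=1.6800 tY=0.2309  stride 1/|dx|=2.0000 1/|dy|=1.1547
    cross y-line → (6,3), t=0.2309
    cross y-line → (6,4), t=1.3856
    cross x-line → (5,4), t=1.6800
    cross y-line → (5,5), t=2.5403
    cross x-line → (4,5), t=3.6800
    cross y-line → (4,6), t=3.6950
    cross y-line → (4,7), t=4.8497
    cross x-line → (3,7), t=5.6800
    cross y-line → (3,8), t=6.0044
    cross y-line → (3,9), t=7.1591 (wall)
  → r_6 = 7.1591
beam 7: φ=135°, α=165°
  d=(-0.9659,0.2588)  start (6,2)  tX=0.8696 tY=0.7727  stride 1/|dx|=1.0353 1/|dy|=3.8637
    cross y-line → (6,3), t=0.7727
    cross x-line → (5,3), t=0.8696
    cross x-line → (4,3), t=1.9049
    cross x-line → (3,3), t=2.9402
    cross x-line → (2,3), t=3.9755
    cross y-line → (2,4), t=4.6364
    cross x-line → (1,4), t=5.0107
    cross x-line → (0,4), t=6.0460 (wall)
  → r_7 = 6.0460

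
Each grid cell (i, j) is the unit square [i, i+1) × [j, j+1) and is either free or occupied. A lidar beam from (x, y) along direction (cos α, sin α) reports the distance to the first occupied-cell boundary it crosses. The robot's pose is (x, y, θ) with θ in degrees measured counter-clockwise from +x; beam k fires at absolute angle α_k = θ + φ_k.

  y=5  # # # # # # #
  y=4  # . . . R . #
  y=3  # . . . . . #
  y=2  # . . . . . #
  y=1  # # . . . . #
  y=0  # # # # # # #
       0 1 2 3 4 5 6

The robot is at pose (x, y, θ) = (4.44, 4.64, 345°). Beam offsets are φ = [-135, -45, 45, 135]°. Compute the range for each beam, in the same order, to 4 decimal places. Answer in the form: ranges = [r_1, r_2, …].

ranges = [3.9722, 3.1200, 0.7200, 0.4157]

beam 1: φ=-135°, α=210°
  d=(-0.8660,-0.5000)  start (4,4)  tX=0.5081 tY=1.2800  stride 1/|dx|=1.1547 1/|dy|=2.0000
    cross x-line → (3,4), t=0.5081
    cross y-line → (3,3), t=1.2800
    cross x-line → (2,3), t=1.6628
    cross x-line → (1,3), t=2.8175
    cross y-line → (1,2), t=3.2800
    cross x-line → (0,2), t=3.9722 (wall)
  → r_1 = 3.9722
beam 2: φ=-45°, α=300°
  d=(0.5000,-0.8660)  start (4,4)  tX=1.1200 tY=0.7390  stride 1/|dx|=2.0000 1/|dy|=1.1547
    cross y-line → (4,3), t=0.7390
    cross x-line → (5,3), t=1.1200
    cross y-line → (5,2), t=1.8937
    cross y-line → (5,1), t=3.0484
    cross x-line → (6,1), t=3.1200 (wall)
  → r_2 = 3.1200
beam 3: φ=45°, α=30°
  d=(0.8660,0.5000)  start (4,4)  tX=0.6466 tY=0.7200  stride 1/|dx|=1.1547 1/|dy|=2.0000
    cross x-line → (5,4), t=0.6466
    cross y-line → (5,5), t=0.7200 (wall)
  → r_3 = 0.7200
beam 4: φ=135°, α=120°
  d=(-0.5000,0.8660)  start (4,4)  tX=0.8800 tY=0.4157  stride 1/|dx|=2.0000 1/|dy|=1.1547
    cross y-line → (4,5), t=0.4157 (wall)
  → r_4 = 0.4157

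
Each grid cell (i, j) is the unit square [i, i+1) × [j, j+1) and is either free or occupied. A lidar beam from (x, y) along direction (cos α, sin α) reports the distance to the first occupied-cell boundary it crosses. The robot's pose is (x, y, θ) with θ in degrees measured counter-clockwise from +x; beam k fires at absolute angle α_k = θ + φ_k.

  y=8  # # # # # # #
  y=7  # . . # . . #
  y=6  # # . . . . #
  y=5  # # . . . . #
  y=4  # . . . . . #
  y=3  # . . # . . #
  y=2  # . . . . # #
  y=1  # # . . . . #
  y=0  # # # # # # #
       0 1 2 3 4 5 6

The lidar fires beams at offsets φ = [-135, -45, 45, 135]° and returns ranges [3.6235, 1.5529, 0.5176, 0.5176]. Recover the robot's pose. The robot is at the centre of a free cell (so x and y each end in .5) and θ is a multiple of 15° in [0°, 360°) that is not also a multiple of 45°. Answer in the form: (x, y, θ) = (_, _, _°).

(x, y, θ) = (4.5, 7.5, 30°)

Candidates: 29 free-cell centres × 16 headings = 464 poses. Raycast each; keep the one whose scan matches to 4 dp.
  (1.5, 2.5, 75°): beam 1 = 0.5774 ≠ 3.6235 ✗
  (3.5, 4.5, 300°): beam 1 = 1.9319 ≠ 3.6235 ✗
  (5.5, 7.5, 75°): beam 1 = 1.0000 ≠ 3.6235 ✗
  …
  (4.5, 7.5, 30°): r_1=3.6235, r_2=1.5529, r_3=0.5176, r_4=0.5176 — all match ✓
Only this pose fits every beam.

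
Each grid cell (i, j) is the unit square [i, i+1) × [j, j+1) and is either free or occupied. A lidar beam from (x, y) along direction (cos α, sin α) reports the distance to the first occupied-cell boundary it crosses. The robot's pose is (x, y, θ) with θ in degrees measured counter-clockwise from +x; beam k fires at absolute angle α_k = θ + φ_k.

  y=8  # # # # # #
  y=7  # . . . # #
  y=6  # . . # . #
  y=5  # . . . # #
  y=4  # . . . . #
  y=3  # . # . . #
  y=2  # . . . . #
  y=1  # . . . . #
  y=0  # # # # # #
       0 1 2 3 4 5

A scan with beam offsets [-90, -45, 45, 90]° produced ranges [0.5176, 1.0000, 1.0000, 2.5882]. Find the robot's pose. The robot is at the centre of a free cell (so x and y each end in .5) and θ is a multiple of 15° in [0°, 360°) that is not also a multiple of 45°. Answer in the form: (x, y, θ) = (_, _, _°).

Candidates: 24 free-cell centres × 16 headings = 384 poses. Raycast each; keep the one whose scan matches to 4 dp.
  (1.5, 3.5, 195°): beam 1 = 1.9319 ≠ 0.5176 ✗
  (1.5, 5.5, 60°): beam 1 = 4.0415 ≠ 0.5176 ✗
  (2.5, 7.5, 30°): beam 1 = 1.0000 ≠ 0.5176 ✗
  …
  (1.5, 4.5, 285°): r_1=0.5176, r_2=1.0000, r_3=1.0000, r_4=2.5882 — all match ✓
Unique over the lattice → pose = (1.5, 4.5, 285°).

(x, y, θ) = (1.5, 4.5, 285°)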